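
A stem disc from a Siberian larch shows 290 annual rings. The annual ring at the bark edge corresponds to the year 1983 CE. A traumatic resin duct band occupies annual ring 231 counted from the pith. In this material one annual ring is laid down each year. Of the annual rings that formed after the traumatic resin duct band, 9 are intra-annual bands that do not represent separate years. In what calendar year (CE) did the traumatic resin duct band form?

1933 CE

The traumatic resin duct band sits at annual ring 231 from the pith, so 290 − 231 = 59 annual rings formed after it.
Excluding 9 false annual rings: 59 − 9 = 50.
The annual ring at the bark edge is 1983 CE, so the traumatic resin duct band dates to 1983 − 50 = 1933 CE.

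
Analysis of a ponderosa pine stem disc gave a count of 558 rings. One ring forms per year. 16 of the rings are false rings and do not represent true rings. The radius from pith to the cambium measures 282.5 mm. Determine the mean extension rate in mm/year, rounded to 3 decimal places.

0.521 mm/year

Correcting the raw count gives 558 − 16 = 542 true rings.
Extension rate ≈ 282.5 / 542 = 0.521 mm/year.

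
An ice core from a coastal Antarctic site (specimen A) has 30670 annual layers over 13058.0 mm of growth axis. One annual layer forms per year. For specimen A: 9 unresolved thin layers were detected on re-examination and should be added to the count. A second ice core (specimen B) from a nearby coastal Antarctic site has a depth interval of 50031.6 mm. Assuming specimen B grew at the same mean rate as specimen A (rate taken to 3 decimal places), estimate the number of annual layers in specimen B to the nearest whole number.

Specimen A: true annual layer count = 30670 + 9 = 30679.
A: Extension rate ≈ 13058.0 / 30679 = 0.426 mm/year.
Specimen B: 50031.6 mm / 0.426 mm per year = 117445.07 years ≈ 117445 annual layers.

117445 annual layers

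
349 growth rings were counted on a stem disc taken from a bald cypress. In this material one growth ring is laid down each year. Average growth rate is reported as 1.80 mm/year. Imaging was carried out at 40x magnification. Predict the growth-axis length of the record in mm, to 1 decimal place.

The record spans 349 years at 1.80 mm per year.
Length ≈ 1.80 × 349 = 628.2 mm.

628.2 mm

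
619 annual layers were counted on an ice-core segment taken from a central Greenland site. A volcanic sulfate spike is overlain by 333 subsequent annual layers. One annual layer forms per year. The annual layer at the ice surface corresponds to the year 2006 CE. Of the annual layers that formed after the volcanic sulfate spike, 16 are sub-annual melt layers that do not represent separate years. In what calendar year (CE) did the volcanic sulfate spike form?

333 annual layers formed after the volcanic sulfate spike.
Removing the 16 false annual layers leaves 333 − 16 = 317 true annual layers beyond the volcanic sulfate spike.
The annual layer at the ice surface is 2006 CE, so the volcanic sulfate spike dates to 2006 − 317 = 1689 CE.

1689 CE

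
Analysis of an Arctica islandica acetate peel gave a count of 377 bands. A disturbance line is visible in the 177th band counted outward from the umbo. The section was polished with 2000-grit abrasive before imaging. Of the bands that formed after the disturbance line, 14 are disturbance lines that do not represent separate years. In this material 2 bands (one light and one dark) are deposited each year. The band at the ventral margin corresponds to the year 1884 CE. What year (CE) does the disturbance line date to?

1791 CE

The disturbance line sits at band 177 from the umbo, so 377 − 177 = 200 bands formed after it.
200 − 14 false = 186 true bands after the disturbance line.
With 2 bands per year, 186 / 2 = 93 years.
1884 − 93 = 1791 CE.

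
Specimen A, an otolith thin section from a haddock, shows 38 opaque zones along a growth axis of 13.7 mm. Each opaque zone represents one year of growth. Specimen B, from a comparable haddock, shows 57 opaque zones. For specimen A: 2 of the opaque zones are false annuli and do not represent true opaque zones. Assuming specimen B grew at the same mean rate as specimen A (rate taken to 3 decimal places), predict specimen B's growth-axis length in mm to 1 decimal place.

21.7 mm

Specimen A: correcting the raw count gives 38 − 2 = 36 true opaque zones.
A: Extension rate ≈ 13.7 / 36 = 0.381 mm per year.
B's length ≈ 0.381 × 57 = 21.7 mm.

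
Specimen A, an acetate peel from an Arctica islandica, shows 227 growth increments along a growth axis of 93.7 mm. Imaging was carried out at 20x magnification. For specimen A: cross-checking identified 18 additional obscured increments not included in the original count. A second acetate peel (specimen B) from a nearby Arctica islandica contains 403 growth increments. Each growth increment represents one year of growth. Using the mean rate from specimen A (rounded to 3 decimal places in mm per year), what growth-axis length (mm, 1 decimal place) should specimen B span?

Specimen A: correcting the raw count gives 227 + 18 = 245 true growth increments.
A: 93.7 mm over 245 years gives 93.7 / 245 ≈ 0.382 mm per year.
Length of B = 0.382 × 403 = 153.9 mm.

153.9 mm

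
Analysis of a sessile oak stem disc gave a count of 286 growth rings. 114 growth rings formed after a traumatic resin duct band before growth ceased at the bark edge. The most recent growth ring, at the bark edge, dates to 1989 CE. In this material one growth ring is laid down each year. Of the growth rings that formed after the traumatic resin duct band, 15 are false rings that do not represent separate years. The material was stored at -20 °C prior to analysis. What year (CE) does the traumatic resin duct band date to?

114 growth rings post-date the traumatic resin duct band.
Removing the 15 false growth rings leaves 114 − 15 = 99 true growth rings beyond the traumatic resin duct band.
1989 − 99 = 1890 CE.

1890 CE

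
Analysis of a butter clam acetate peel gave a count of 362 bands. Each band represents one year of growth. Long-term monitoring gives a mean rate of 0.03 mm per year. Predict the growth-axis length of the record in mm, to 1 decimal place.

362 years of growth are recorded.
Predicted length = 0.03 mm/year × 362 years = 10.9 mm.

10.9 mm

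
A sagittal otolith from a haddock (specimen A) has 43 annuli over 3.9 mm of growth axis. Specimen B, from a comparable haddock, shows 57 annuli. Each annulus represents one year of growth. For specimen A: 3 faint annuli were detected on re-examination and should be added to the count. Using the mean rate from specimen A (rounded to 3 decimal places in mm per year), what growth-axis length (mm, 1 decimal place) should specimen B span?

4.8 mm

Specimen A: after corrections the count is 43 + 3 = 46 annuli.
A: Extension rate ≈ 3.9 / 46 = 0.085 mm/yr.
Length of B = 0.085 × 57 = 4.8 mm.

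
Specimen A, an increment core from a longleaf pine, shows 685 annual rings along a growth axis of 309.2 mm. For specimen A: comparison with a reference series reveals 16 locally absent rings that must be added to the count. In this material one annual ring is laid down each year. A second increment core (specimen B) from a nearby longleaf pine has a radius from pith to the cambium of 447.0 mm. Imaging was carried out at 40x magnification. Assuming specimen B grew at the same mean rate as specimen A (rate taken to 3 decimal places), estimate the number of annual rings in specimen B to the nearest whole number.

1014 annual rings

Specimen A: after corrections the count is 685 + 16 = 701 annual rings.
A: Extension rate ≈ 309.2 / 701 = 0.441 mm/year.
B spans 447.0 / 0.441 = 1013.61 years ≈ 1014 annual rings.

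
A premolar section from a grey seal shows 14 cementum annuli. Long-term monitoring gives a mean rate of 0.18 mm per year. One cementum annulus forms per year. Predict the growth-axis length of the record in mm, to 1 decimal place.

2.5 mm

14 years of growth are recorded.
14 years at 0.18 mm/year gives 0.18 × 14 = 2.5 mm.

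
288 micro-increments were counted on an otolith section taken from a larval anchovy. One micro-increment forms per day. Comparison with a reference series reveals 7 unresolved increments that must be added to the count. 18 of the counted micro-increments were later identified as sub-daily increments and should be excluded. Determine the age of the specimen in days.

277 days

Adjusted count: 288 − 18 + 7 = 277 micro-increments.
One micro-increment per day makes the duration 277 days.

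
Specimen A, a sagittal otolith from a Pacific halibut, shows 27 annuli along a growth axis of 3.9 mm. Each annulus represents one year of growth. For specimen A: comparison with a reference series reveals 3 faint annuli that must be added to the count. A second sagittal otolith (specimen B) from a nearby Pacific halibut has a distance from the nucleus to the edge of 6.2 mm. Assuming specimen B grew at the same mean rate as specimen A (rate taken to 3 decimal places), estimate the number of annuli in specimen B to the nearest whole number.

Specimen A: true annulus count = 27 + 3 = 30.
A: Mean rate = 3.9 mm / 30 years ≈ 0.130 mm/yr.
For B, 6.2 / 0.130 = 47.69 years ≈ 48 annuli.

48 annuli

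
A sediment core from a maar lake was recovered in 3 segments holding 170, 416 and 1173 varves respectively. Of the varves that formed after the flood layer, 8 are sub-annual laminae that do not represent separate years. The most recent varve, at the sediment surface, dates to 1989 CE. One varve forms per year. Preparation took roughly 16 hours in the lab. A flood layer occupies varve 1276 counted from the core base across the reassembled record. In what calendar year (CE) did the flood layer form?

1514 CE

Total varves = 170 + 416 + 1173 = 1759.
Between varve 1276 and the sediment surface there are 1759 − 1276 = 483 varves.
Removing the 8 false varves leaves 483 − 8 = 475 true varves beyond the flood layer.
1989 − 475 = 1514 CE.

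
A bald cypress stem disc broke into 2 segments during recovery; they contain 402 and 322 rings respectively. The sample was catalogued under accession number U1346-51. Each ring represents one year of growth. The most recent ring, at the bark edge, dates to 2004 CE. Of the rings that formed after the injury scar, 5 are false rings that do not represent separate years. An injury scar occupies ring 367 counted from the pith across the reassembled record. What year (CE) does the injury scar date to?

Total rings = 402 + 322 = 724.
Between ring 367 and the bark edge there are 724 − 367 = 357 rings.
357 − 5 false = 352 true rings after the injury scar.
Counting back 352 years from 2004 CE places the injury scar in 2004 − 352 = 1652 CE.

1652 CE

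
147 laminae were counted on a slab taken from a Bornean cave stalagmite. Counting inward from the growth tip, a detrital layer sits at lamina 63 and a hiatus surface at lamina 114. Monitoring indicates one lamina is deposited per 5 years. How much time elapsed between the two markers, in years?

114 − 63 = 51 laminae lie between the two events.
At 5 years per lamina, 51 × 5 = 255 years.

255 years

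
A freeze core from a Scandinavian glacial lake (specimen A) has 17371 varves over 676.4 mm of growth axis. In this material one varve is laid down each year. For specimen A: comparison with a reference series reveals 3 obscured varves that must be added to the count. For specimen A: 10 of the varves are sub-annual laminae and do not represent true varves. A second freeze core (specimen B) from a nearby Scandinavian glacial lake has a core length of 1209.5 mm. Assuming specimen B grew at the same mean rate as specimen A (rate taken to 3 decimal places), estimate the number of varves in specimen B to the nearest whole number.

Specimen A: true varve count = 17371 − 10 + 3 = 17364.
A: Mean rate = 676.4 mm / 17364 years ≈ 0.039 mm/yr.
B spans 1209.5 / 0.039 = 31012.82 years ≈ 31013 varves.

31013 varves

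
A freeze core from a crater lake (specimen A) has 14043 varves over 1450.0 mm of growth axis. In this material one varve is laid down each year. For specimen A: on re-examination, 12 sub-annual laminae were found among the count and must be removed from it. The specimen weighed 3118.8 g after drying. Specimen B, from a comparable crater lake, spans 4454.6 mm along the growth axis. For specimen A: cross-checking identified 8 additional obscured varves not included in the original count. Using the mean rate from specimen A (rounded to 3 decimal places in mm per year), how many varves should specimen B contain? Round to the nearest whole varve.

Specimen A: after corrections the count is 14043 − 12 + 8 = 14039 varves.
A: Extension rate ≈ 1450.0 / 14039 = 0.103 mm/yr.
B spans 4454.6 / 0.103 = 43248.54 years ≈ 43249 varves.

43249 varves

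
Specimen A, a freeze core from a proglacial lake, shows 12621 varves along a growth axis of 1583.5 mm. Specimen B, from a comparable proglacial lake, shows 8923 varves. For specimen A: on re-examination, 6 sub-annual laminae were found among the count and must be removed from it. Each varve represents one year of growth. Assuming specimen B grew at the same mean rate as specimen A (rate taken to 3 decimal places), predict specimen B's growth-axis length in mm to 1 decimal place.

1124.3 mm

Specimen A: after corrections the count is 12621 − 6 = 12615 varves.
A: Mean rate = 1583.5 mm / 12615 years ≈ 0.126 mm per year.
B's length ≈ 0.126 × 8923 = 1124.3 mm.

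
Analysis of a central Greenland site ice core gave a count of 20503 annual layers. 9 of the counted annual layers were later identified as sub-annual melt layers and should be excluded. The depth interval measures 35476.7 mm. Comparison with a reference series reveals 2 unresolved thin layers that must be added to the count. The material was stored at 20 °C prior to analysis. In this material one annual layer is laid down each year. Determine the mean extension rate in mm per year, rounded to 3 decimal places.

Adjusted count: 20503 − 9 + 2 = 20496 annual layers.
Mean rate = 35476.7 mm / 20496 years ≈ 1.731 mm per year.

1.731 mm per year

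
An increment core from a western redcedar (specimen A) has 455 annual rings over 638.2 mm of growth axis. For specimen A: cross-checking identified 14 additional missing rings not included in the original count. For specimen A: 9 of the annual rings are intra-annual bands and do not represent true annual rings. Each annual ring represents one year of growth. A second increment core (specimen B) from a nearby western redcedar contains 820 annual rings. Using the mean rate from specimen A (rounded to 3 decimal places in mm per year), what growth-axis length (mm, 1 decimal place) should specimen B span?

1137.3 mm

Specimen A: adjusted count: 455 − 9 + 14 = 460 annual rings.
A: Mean rate = 638.2 mm / 460 years ≈ 1.387 mm/yr.
B's length ≈ 1.387 × 820 = 1137.3 mm.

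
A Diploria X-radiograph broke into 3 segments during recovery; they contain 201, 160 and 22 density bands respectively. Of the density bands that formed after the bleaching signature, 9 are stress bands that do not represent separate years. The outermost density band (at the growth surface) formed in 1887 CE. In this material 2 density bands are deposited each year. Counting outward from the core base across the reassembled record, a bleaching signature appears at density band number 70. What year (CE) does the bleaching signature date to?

1735 CE

Total density bands = 201 + 160 + 22 = 383.
The bleaching signature sits at density band 70 from the core base, so 383 − 70 = 313 density bands formed after it.
Removing the 9 false density bands leaves 313 − 9 = 304 true density bands beyond the bleaching signature.
Dividing by 2 density bands per year: 304 / 2 = 152 years.
1887 − 152 = 1735 CE.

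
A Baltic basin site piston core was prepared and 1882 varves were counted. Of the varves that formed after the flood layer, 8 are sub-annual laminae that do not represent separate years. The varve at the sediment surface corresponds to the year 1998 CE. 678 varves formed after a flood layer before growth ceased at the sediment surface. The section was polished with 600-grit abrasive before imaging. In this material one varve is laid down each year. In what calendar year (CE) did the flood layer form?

678 varves formed after the flood layer.
678 − 8 false = 670 true varves after the flood layer.
Counting back 670 years from 1998 CE places the flood layer in 1998 − 670 = 1328 CE.

1328 CE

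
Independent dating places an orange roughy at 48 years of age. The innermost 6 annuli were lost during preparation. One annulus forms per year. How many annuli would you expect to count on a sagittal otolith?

Expected annuli over 48 years: 48.
Subtracting the 6 annuli not captured gives 48 − 6 = 42 annuli in the record.

42 annuli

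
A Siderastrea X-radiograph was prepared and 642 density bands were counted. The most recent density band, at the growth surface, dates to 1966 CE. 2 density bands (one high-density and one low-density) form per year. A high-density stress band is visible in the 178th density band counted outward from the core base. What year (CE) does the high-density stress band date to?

642 − 178 = 464 density bands lie beyond the high-density stress band toward the growth surface.
With 2 density bands per year, 464 / 2 = 232 years.
The density band at the growth surface is 1966 CE, so the high-density stress band dates to 1966 − 232 = 1734 CE.

1734 CE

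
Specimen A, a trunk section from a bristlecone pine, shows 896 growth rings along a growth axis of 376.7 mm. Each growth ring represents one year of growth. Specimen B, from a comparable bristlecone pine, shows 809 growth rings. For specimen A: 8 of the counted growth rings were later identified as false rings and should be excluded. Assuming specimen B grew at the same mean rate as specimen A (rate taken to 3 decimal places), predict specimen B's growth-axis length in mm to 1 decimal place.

343.0 mm

Specimen A: adjusted count: 896 − 8 = 888 growth rings.
A: Extension rate ≈ 376.7 / 888 = 0.424 mm per year.
B's length ≈ 0.424 × 809 = 343.0 mm.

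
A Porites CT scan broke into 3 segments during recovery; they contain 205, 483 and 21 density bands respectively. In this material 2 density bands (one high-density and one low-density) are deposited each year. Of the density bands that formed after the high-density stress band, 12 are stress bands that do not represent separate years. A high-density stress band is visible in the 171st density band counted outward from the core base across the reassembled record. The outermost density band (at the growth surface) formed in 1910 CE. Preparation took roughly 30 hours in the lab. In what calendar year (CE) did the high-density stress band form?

Total density bands = 205 + 483 + 21 = 709.
The high-density stress band sits at density band 171 from the core base, so 709 − 171 = 538 density bands formed after it.
538 − 12 false = 526 true density bands after the high-density stress band.
With 2 density bands per year, 526 / 2 = 263 years.
1910 − 263 = 1647 CE.

1647 CE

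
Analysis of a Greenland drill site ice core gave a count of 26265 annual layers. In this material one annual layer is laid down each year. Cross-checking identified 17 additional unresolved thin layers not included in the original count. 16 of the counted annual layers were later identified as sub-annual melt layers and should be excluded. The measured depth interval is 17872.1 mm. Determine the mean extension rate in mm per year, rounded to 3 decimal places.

Adjusted count: 26265 − 16 + 17 = 26266 annual layers.
Mean rate = 17872.1 mm / 26266 years ≈ 0.680 mm per year.

0.680 mm per year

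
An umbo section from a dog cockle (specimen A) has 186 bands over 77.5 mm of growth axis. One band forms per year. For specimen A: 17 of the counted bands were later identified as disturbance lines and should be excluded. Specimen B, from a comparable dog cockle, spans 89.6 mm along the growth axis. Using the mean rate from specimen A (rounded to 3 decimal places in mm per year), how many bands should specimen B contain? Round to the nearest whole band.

Specimen A: adjusted count: 186 − 17 = 169 bands.
A: Extension rate ≈ 77.5 / 169 = 0.459 mm/yr.
For B, 89.6 / 0.459 = 195.21 years ≈ 195 bands.

195 bands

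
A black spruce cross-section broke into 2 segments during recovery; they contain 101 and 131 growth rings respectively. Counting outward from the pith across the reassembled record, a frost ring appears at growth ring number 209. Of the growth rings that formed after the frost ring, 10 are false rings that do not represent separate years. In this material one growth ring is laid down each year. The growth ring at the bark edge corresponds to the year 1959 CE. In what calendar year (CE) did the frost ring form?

1946 CE

Total growth rings = 101 + 131 = 232.
232 − 209 = 23 growth rings lie beyond the frost ring toward the bark edge.
Excluding 10 false growth rings: 23 − 10 = 13.
Counting back 13 years from 1959 CE places the frost ring in 1959 − 13 = 1946 CE.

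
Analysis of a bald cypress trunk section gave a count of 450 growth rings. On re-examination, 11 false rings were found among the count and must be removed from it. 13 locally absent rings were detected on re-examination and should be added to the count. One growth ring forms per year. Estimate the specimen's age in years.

Correcting the raw count gives 450 − 11 + 13 = 452 true growth rings.
One growth ring per year makes the duration 452 years.

452 years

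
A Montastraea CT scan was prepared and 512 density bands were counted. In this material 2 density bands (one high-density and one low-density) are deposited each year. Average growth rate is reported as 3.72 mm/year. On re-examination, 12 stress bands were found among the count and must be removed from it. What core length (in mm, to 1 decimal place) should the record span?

930.0 mm

After corrections the count is 512 − 12 = 500 density bands.
Dividing by 2 density bands per year: 500 / 2 = 250 years.
Predicted length = 3.72 mm/year × 250 years = 930.0 mm.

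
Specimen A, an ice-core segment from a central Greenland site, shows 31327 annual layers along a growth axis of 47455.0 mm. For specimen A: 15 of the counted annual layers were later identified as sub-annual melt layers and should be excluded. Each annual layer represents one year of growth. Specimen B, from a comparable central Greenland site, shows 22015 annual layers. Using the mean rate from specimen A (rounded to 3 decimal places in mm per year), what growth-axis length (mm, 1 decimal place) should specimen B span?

Specimen A: adjusted count: 31327 − 15 = 31312 annual layers.
A: 47455.0 mm over 31312 years gives 47455.0 / 31312 ≈ 1.516 mm/yr.
Length of B = 1.516 × 22015 = 33374.7 mm.

33374.7 mm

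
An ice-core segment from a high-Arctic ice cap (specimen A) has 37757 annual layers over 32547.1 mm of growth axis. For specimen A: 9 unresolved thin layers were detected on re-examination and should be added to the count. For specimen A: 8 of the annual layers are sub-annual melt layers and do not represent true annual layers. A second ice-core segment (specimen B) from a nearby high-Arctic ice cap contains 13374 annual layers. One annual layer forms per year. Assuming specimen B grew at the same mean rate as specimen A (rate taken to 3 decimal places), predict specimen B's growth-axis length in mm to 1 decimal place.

Specimen A: true annual layer count = 37757 − 8 + 9 = 37758.
A: Mean rate = 32547.1 mm / 37758 years ≈ 0.862 mm/yr.
For B, 0.862 mm/year × 13374 years = 11528.4 mm.

11528.4 mm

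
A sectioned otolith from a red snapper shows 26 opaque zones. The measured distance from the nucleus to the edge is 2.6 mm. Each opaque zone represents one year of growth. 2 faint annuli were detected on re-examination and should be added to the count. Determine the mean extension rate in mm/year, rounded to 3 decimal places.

After corrections the count is 26 + 2 = 28 opaque zones.
Mean rate = 2.6 mm / 28 years ≈ 0.093 mm/year.

0.093 mm/year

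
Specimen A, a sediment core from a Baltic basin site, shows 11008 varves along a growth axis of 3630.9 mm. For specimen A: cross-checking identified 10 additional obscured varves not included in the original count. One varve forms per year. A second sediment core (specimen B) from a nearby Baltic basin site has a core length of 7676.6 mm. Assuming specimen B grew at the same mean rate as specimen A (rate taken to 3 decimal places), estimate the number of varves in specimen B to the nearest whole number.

Specimen A: after corrections the count is 11008 + 10 = 11018 varves.
A: Mean rate = 3630.9 mm / 11018 years ≈ 0.330 mm/yr.
Specimen B: 7676.6 mm / 0.330 mm per year = 23262.42 years ≈ 23262 varves.

23262 varves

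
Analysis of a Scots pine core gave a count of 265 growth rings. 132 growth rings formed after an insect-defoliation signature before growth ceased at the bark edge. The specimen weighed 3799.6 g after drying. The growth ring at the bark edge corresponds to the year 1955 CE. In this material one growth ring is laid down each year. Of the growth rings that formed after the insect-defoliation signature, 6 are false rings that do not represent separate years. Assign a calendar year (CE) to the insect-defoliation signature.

132 growth rings post-date the insect-defoliation signature.
Removing the 6 false growth rings leaves 132 − 6 = 126 true growth rings beyond the insect-defoliation signature.
1955 − 126 = 1829 CE.

1829 CE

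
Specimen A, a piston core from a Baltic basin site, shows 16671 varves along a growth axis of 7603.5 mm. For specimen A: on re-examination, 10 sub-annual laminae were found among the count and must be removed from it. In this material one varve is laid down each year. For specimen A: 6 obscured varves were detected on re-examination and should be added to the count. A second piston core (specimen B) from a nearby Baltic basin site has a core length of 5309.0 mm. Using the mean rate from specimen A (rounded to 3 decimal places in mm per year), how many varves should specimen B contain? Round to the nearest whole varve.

Specimen A: true varve count = 16671 − 10 + 6 = 16667.
A: Extension rate ≈ 7603.5 / 16667 = 0.456 mm/yr.
Specimen B: 5309.0 mm / 0.456 mm per year = 11642.54 years ≈ 11643 varves.

11643 varves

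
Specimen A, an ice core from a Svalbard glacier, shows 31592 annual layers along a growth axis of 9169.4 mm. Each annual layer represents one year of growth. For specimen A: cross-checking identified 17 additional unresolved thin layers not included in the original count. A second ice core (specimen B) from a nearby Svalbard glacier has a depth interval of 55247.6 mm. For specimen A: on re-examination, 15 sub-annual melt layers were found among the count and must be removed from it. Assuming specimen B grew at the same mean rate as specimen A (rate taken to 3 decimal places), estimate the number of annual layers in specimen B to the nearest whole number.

Specimen A: adjusted count: 31592 − 15 + 17 = 31594 annual layers.
A: 9169.4 mm over 31594 years gives 9169.4 / 31594 ≈ 0.290 mm/yr.
Specimen B: 55247.6 mm / 0.290 mm per year = 190508.97 years ≈ 190509 annual layers.

190509 annual layers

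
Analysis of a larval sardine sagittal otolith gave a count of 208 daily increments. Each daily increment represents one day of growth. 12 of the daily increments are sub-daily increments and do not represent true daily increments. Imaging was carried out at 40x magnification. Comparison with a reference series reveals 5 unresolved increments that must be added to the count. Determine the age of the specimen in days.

Adjusted count: 208 − 12 + 5 = 201 daily increments.
With a one-to-one daily increment periodicity this is 201 days.

201 days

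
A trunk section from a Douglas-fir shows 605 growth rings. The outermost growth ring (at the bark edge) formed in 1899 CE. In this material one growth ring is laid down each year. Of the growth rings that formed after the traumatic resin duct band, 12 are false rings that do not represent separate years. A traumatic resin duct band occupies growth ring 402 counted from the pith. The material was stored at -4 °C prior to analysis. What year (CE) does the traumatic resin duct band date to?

Between growth ring 402 and the bark edge there are 605 − 402 = 203 growth rings.
Excluding 12 false growth rings: 203 − 12 = 191.
The growth ring at the bark edge is 1899 CE, so the traumatic resin duct band dates to 1899 − 191 = 1708 CE.

1708 CE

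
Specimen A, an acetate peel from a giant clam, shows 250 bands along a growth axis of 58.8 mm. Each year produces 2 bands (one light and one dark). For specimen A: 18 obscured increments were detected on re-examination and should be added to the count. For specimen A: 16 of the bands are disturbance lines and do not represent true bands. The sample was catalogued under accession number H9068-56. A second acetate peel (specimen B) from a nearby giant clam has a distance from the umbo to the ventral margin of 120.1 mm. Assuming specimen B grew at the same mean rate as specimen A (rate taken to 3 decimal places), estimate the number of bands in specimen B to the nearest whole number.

514 bands

Specimen A: after corrections the count is 250 − 16 + 18 = 252 bands.
Specimen A: with 2 bands per year, 252 / 2 = 126 years.
A: 58.8 mm over 126 years gives 58.8 / 126 ≈ 0.467 mm per year.
For B, 120.1 / 0.467 = 257.17 years; at 2 bands per year that is 257.17 × 2 ≈ 514 bands.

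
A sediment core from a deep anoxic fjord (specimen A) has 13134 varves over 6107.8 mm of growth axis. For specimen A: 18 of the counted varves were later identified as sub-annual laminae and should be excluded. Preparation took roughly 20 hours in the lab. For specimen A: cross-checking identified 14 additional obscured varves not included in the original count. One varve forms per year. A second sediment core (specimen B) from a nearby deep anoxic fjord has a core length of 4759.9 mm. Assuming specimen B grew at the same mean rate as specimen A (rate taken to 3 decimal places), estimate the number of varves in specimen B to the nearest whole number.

Specimen A: adjusted count: 13134 − 18 + 14 = 13130 varves.
A: 6107.8 mm over 13130 years gives 6107.8 / 13130 ≈ 0.465 mm/yr.
B spans 4759.9 / 0.465 = 10236.34 years ≈ 10236 varves.

10236 varves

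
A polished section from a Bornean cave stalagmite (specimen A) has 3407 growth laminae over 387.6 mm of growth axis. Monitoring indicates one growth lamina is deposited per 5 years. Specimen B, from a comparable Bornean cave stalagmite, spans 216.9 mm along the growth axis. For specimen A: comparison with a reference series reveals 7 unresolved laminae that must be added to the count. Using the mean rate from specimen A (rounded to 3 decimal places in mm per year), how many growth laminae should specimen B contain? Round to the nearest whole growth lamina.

Specimen A: after corrections the count is 3407 + 7 = 3414 growth laminae.
Specimen A: 3414 growth laminae at 5 years each span 3414 × 5 = 17070 years.
A: Mean rate = 387.6 mm / 17070 years ≈ 0.023 mm/yr.
B spans 216.9 / 0.023 = 9430.43 years; at 5 years per growth lamina that is 9430.43 / 5 ≈ 1886 growth laminae.

1886 growth laminae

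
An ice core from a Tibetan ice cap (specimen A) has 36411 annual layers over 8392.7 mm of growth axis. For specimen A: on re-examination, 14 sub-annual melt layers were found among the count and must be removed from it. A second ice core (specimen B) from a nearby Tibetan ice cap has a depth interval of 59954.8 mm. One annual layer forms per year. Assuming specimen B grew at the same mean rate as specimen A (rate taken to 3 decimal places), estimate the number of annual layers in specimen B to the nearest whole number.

259545 annual layers

Specimen A: true annual layer count = 36411 − 14 = 36397.
A: Extension rate ≈ 8392.7 / 36397 = 0.231 mm per year.
B spans 59954.8 / 0.231 = 259544.59 years ≈ 259545 annual layers.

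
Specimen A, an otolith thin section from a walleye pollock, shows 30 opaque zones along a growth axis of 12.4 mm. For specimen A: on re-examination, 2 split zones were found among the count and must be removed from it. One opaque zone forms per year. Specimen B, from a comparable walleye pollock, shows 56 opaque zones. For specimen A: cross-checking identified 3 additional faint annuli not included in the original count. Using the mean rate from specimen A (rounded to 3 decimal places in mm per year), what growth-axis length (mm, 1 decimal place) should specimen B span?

Specimen A: true opaque zone count = 30 − 2 + 3 = 31.
A: 12.4 mm over 31 years gives 12.4 / 31 ≈ 0.400 mm/year.
B's length ≈ 0.400 × 56 = 22.4 mm.

22.4 mm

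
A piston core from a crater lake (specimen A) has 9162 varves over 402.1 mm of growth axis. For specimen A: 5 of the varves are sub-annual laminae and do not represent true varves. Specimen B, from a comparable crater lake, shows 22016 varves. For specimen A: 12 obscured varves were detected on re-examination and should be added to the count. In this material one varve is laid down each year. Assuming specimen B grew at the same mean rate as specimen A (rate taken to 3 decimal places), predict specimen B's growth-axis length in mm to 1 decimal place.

Specimen A: correcting the raw count gives 9162 − 5 + 12 = 9169 true varves.
A: Extension rate ≈ 402.1 / 9169 = 0.044 mm/year.
Length of B = 0.044 × 22016 = 968.7 mm.

968.7 mm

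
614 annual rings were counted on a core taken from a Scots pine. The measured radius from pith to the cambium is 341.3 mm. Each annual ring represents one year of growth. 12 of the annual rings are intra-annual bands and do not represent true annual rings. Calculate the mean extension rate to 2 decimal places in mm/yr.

True annual ring count = 614 − 12 = 602.
341.3 mm over 602 years gives 341.3 / 602 ≈ 0.57 mm/yr.

0.57 mm/yr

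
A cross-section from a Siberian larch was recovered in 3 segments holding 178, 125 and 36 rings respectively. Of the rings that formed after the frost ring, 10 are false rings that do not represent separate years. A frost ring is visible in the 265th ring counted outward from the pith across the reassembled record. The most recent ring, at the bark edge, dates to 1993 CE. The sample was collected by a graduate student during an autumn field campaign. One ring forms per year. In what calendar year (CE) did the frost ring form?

1929 CE

Total rings = 178 + 125 + 36 = 339.
339 − 265 = 74 rings lie beyond the frost ring toward the bark edge.
Excluding 10 false rings: 74 − 10 = 64.
The ring at the bark edge is 1993 CE, so the frost ring dates to 1993 − 64 = 1929 CE.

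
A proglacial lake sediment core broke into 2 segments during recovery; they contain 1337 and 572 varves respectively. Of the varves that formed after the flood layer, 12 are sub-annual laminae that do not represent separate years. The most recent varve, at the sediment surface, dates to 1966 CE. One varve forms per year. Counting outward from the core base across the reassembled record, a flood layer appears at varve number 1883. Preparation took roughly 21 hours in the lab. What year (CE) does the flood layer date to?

1952 CE

Total varves = 1337 + 572 = 1909.
1909 − 1883 = 26 varves lie beyond the flood layer toward the sediment surface.
26 − 12 false = 14 true varves after the flood layer.
Counting back 14 years from 1966 CE places the flood layer in 1966 − 14 = 1952 CE.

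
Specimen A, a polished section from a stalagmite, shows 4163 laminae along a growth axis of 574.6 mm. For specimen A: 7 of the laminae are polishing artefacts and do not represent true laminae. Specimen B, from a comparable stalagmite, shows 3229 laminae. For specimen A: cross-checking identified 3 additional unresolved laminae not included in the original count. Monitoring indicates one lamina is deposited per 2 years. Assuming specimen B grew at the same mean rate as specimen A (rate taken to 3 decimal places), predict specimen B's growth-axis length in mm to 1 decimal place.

Specimen A: after corrections the count is 4163 − 7 + 3 = 4159 laminae.
Specimen A: multiplying by 2 years per lamina: 4159 × 2 = 8318 years.
A: Extension rate ≈ 574.6 / 8318 = 0.069 mm per year.
Specimen B: at 2 years per lamina, 3229 × 2 = 6458 years. Length of B = 0.069 × 6458 = 445.6 mm.

445.6 mm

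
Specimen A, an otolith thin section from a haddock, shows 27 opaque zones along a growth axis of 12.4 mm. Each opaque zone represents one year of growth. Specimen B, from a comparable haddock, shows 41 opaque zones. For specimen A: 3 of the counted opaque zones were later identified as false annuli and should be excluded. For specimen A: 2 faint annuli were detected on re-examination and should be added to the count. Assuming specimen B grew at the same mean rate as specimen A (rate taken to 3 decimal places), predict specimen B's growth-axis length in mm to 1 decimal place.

Specimen A: true opaque zone count = 27 − 3 + 2 = 26.
A: 12.4 mm over 26 years gives 12.4 / 26 ≈ 0.477 mm per year.
For B, 0.477 mm/year × 41 years = 19.6 mm.

19.6 mm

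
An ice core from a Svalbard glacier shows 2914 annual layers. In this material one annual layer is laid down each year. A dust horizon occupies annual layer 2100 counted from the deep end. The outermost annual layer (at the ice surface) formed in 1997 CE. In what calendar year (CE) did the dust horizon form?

1183 CE

2914 − 2100 = 814 annual layers lie beyond the dust horizon toward the ice surface.
The annual layer at the ice surface is 1997 CE, so the dust horizon dates to 1997 − 814 = 1183 CE.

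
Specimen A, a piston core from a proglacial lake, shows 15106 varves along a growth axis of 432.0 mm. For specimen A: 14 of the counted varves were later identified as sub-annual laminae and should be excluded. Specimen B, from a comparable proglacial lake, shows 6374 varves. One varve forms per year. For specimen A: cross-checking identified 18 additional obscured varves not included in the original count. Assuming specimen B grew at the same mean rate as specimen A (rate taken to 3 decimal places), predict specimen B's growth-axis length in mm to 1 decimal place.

184.8 mm

Specimen A: true varve count = 15106 − 14 + 18 = 15110.
A: Extension rate ≈ 432.0 / 15110 = 0.029 mm/yr.
For B, 0.029 mm/year × 6374 years = 184.8 mm.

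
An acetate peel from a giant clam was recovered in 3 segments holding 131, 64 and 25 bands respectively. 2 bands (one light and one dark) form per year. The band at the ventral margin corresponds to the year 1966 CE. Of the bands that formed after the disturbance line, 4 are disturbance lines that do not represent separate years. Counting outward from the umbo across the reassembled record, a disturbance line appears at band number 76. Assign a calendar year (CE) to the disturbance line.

Total bands = 131 + 64 + 25 = 220.
Between band 76 and the ventral margin there are 220 − 76 = 144 bands.
144 − 4 false = 140 true bands after the disturbance line.
Dividing by 2 bands per year: 140 / 2 = 70 years.
The band at the ventral margin is 1966 CE, so the disturbance line dates to 1966 − 70 = 1896 CE.

1896 CE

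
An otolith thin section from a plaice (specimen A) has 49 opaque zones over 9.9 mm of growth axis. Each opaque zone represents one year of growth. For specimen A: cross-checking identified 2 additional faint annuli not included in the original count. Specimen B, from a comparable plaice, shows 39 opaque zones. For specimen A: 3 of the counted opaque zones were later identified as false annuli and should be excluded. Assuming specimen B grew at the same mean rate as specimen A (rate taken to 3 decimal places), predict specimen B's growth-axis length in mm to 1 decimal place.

Specimen A: after corrections the count is 49 − 3 + 2 = 48 opaque zones.
A: Mean rate = 9.9 mm / 48 years ≈ 0.206 mm/year.
For B, 0.206 mm/year × 39 years = 8.0 mm.

8.0 mm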